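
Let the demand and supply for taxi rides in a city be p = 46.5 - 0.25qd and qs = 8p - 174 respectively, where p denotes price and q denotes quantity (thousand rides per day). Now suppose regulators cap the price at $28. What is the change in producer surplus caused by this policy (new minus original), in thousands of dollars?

-116

Rearranging demand gives qd = 186 - 4p. Equilibrium: 186 - 4p = 8p - 174, so 360 = 12p and p* = 30, q* = 66.
Since 28 < 30, the ceiling is binding.
At p = 28: qd = 186 - 4·28 = 74 and qs = 8·28 - 174 = 50.
Producer surplus without the control is ½ · (30 - 21.75) · 66 = 272.25.
With the ceiling, producers sell 50 units at 28, so PS = ½ · (28 - 21.75) · 50 = 156.25.
Change in producer surplus = 156.25 - 272.25 = -116.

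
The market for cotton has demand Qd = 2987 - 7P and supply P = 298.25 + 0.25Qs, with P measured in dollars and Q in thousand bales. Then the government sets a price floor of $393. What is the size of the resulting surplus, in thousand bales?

143

Rearranging supply gives Qs = 4P - 1193. In a free market, 2987 - 7P = 4P - 1193 gives the equilibrium P* = 380, Q* = 327.
The floor of 393 is above the equilibrium price 380, so it binds.
At P = 393: Qd = 2987 - 7·393 = 236 and Qs = 4·393 - 1193 = 379.
Surplus = Qs - Qd = 379 - 236 = 143.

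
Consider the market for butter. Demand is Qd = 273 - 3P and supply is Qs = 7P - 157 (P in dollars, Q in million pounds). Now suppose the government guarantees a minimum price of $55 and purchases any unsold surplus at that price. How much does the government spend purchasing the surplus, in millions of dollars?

6600

In a free market, 273 - 3P = 7P - 157 gives the equilibrium P* = 43, Q* = 144.
Since 55 > 43, the floor is binding.
At P = 55: Qd = 273 - 3·55 = 108 and Qs = 7·55 - 157 = 228.
Surplus = Qs - Qd = 120.
Government expenditure = surplus × support price = 120 × 55 = 6600.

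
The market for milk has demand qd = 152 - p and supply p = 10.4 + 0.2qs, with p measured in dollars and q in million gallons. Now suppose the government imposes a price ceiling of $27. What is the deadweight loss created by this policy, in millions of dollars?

735

Rearranging supply gives qs = 5p - 52. Setting quantity demanded equal to quantity supplied, 152 - p = 5p - 52, gives p* = 34 and q* = 118.
The ceiling of 27 is below the equilibrium price 34, so it binds.
At p = 27: qd = 152 - 27 = 125 and qs = 5·27 - 52 = 83.
Quantity traded falls to 83. At q = 83 the demand price is 152 - 83 = 69 and the supply price is (52 + 83)/5 = 27.
Deadweight loss = ½ · (69 - 27) · (118 - 83) = ½ · 42 · 35 = 735.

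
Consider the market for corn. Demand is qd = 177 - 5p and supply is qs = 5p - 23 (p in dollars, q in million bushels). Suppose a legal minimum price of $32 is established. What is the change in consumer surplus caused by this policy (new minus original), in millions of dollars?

-564

Setting quantity demanded equal to quantity supplied, 177 - 5p = 5p - 23, gives p* = 20 and q* = 77.
Because the floor (32) lies above the market-clearing price, it is binding.
At p = 32: qd = 177 - 5·32 = 17 and qs = 5·32 - 23 = 137.
Consumer surplus without the control is ½ · (35.4 - 20) · 77 = 592.9.
With the floor, consumers buy 17 units at 32, so CS = ½ · (35.4 - 32) · 17 = 28.9.
Change in consumer surplus = 28.9 - 592.9 = -564.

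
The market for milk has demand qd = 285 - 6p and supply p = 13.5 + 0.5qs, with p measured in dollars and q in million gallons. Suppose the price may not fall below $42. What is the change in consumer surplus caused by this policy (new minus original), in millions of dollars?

-126

Rearranging supply gives qs = 2p - 27. Equilibrium: 285 - 6p = 2p - 27, so 312 = 8p and p* = 39, q* = 51.
Because the floor (42) lies above the market-clearing price, it is binding.
At p = 42: qd = 285 - 6·42 = 33 and qs = 2·42 - 27 = 57.
Consumer surplus without the control is ½ · (47.5 - 39) · 51 = 216.75.
With the floor, consumers buy 33 units at 42, so CS = ½ · (47.5 - 42) · 33 = 90.75.
Change in consumer surplus = 90.75 - 216.75 = -126.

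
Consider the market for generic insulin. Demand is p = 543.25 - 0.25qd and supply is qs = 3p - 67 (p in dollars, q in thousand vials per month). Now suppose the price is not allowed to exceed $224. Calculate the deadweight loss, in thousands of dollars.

24192

Rearranging demand gives qd = 2173 - 4p. Equilibrium: 2173 - 4p = 3p - 67, so 2240 = 7p and p* = 320, q* = 893.
Because the ceiling (224) lies below the market-clearing price, it is binding.
At p = 224: qd = 2173 - 4·224 = 1277 and qs = 3·224 - 67 = 605.
Quantity traded falls to 605. At q = 605 the demand price is (2173 - 605)/4 = 392 and the supply price is (67 + 605)/3 = 224.
Deadweight loss = ½ · (392 - 224) · (893 - 605) = ½ · 168 · 288 = 24192.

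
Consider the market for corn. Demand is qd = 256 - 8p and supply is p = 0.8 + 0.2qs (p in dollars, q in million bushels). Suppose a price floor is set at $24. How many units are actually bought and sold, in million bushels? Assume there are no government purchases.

64

Rearranging supply gives qs = 5p - 4. Equilibrium: 256 - 8p = 5p - 4, so 260 = 13p and p* = 20, q* = 96.
Because the floor (24) lies above the market-clearing price, it is binding.
At p = 24: qd = 256 - 8·24 = 64 and qs = 5·24 - 4 = 116.
The quantity actually transacted is the short side, demand: 64.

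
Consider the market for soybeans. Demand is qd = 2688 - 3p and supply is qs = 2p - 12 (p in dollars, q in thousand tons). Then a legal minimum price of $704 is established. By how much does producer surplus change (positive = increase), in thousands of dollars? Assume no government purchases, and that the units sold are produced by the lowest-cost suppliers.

In a free market, 2688 - 3p = 2p - 12 gives the equilibrium p* = 540, q* = 1068.
Since 704 > 540, the floor is binding.
At p = 704: qd = 2688 - 3·704 = 576 and qs = 2·704 - 12 = 1396.
Producer surplus without the control is ½ · (540 - 6) · 1068 = 285156.
With the floor, 576 units are sold at 704. The supply price at q = 576 is 294, so PS = ½ · [(704 - 6) + (704 - 294)] · 576 = 319104.
Change in producer surplus = 319104 - 285156 = 33948.

33948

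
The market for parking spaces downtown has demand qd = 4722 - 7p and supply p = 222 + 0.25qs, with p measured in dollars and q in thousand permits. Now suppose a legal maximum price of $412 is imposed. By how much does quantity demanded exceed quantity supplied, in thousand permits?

Rearranging supply gives qs = 4p - 888. Equilibrium: 4722 - 7p = 4p - 888, so 5610 = 11p and p* = 510, q* = 1152.
The ceiling of 412 is below the equilibrium price 510, so it binds.
At p = 412: qd = 4722 - 7·412 = 1838 and qs = 4·412 - 888 = 760.
Shortage = qd - qs = 1838 - 760 = 1078.

1078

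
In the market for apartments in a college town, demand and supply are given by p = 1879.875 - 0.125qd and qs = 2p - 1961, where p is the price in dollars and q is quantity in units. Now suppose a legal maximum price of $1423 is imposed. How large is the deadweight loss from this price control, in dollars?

95911.25

Rearranging demand gives qd = 15039 - 8p. Equilibrium: 15039 - 8p = 2p - 1961, so 17000 = 10p and p* = 1700, q* = 1439.
Because the ceiling (1423) lies below the market-clearing price, it is binding.
At p = 1423: qd = 15039 - 8·1423 = 3655 and qs = 2·1423 - 1961 = 885.
Quantity traded falls to 885. At q = 885 the demand price is (15039 - 885)/8 = 1769.25 and the supply price is (1961 + 885)/2 = 1423.
Deadweight loss = ½ · (1769.25 - 1423) · (1439 - 885) = ½ · 346.25 · 554 = 95911.25.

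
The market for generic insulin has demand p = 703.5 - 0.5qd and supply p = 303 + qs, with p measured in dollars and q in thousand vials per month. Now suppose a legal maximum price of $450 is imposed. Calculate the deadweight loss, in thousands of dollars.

10800

Rearranging demand gives qd = 1407 - 2p; rearranging supply gives qs = p - 303. In a free market, 1407 - 2p = p - 303 gives the equilibrium p* = 570, q* = 267.
The ceiling of 450 is below the equilibrium price 570, so it binds.
At p = 450: qd = 1407 - 2·450 = 507 and qs = 450 - 303 = 147.
Quantity traded falls to 147. At q = 147 the demand price is (1407 - 147)/2 = 630 and the supply price is 303 + 147 = 450.
Deadweight loss = ½ · (630 - 450) · (267 - 147) = ½ · 180 · 120 = 10800.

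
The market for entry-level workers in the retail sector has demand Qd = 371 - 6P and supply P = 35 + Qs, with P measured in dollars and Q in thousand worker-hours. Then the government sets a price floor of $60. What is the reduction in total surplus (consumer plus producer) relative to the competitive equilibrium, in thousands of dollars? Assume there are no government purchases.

84

Rearranging supply gives Qs = P - 35. Equilibrium: 371 - 6P = P - 35, so 406 = 7P and P* = 58, Q* = 23.
Because the floor (60) lies above the market-clearing price, it is binding.
At P = 60: Qd = 371 - 6·60 = 11 and Qs = 60 - 35 = 25.
Quantity traded falls to 11. At Q = 11 the demand price is (371 - 11)/6 = 60 and the supply price is 35 + 11 = 46.
Deadweight loss = ½ · (60 - 46) · (23 - 11) = ½ · 14 · 12 = 84.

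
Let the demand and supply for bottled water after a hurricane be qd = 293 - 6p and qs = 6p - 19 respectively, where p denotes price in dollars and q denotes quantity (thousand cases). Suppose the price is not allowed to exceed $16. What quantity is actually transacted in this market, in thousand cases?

Equilibrium: 293 - 6p = 6p - 19, so 312 = 12p and p* = 26, q* = 137.
Since 16 < 26, the ceiling is binding.
At p = 16: qd = 293 - 6·16 = 197 and qs = 6·16 - 19 = 77.
The quantity actually transacted is the short side, supply: 77.

77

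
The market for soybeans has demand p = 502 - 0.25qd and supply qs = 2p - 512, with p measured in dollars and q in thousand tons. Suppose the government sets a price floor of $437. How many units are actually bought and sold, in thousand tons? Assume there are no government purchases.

Rearranging demand gives qd = 2008 - 4p. In a free market, 2008 - 4p = 2p - 512 gives the equilibrium p* = 420, q* = 328.
The floor of 437 is above the equilibrium price 420, so it binds.
At p = 437: qd = 2008 - 4·437 = 260 and qs = 2·437 - 512 = 362.
The quantity actually transacted is the short side, demand: 260.

260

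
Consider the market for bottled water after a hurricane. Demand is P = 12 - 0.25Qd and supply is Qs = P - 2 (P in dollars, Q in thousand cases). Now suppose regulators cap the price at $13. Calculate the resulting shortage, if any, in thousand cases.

0

Rearranging demand gives Qd = 48 - 4P. In a free market, 48 - 4P = P - 2 gives the equilibrium P* = 10, Q* = 8.
The ceiling of 13 is above the equilibrium price 10, so it is not binding; the market clears at P* = 10, Q* = 8.
Since the control does not bind, there is no shortage.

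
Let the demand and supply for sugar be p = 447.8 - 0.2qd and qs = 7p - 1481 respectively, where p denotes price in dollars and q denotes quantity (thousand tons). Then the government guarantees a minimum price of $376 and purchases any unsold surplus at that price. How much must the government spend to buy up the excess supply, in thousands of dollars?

297792

Rearranging demand gives qd = 2239 - 5p. Without the control the market clears where 2239 - 5p = 7p - 1481, i.e. p* = 310 and q* = 689.
Since 376 > 310, the floor is binding.
At p = 376: qd = 2239 - 5·376 = 359 and qs = 7·376 - 1481 = 1151.
Surplus = qs - qd = 792.
Government expenditure = surplus × support price = 792 × 376 = 297792.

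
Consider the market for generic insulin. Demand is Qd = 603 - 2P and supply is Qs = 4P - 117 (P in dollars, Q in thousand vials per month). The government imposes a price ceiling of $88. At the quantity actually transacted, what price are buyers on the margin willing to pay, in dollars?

Without the control the market clears where 603 - 2P = 4P - 117, i.e. P* = 120 and Q* = 363.
Because the ceiling (88) lies below the market-clearing price, it is binding.
At P = 88: Qd = 603 - 2·88 = 427 and Qs = 4·88 - 117 = 235.
Only 235 units reach the market. On the demand curve, the marginal buyer's willingness to pay at Q = 235 is (603 - 235)/2 = 184.

184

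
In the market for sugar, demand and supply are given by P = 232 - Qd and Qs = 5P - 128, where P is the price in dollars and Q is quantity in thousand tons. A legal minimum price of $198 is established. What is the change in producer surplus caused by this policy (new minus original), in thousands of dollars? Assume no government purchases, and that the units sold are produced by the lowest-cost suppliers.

Rearranging demand gives Qd = 232 - P. Without the control the market clears where 232 - P = 5P - 128, i.e. P* = 60 and Q* = 172.
Since 198 > 60, the floor is binding.
At P = 198: Qd = 232 - 198 = 34 and Qs = 5·198 - 128 = 862.
Producer surplus without the control is ½ · (60 - 25.6) · 172 = 2958.4.
With the floor, 34 units are sold at 198. The supply price at Q = 34 is 32.4, so PS = ½ · [(198 - 25.6) + (198 - 32.4)] · 34 = 5746.
Change in producer surplus = 5746 - 2958.4 = 2787.6.

2787.6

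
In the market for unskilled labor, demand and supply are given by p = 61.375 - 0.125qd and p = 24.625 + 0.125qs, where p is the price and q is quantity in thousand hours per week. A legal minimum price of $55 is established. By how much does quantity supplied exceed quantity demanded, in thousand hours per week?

192

Rearranging demand gives qd = 491 - 8p; rearranging supply gives qs = 8p - 197. Equilibrium: 491 - 8p = 8p - 197, so 688 = 16p and p* = 43, q* = 147.
Because the floor (55) lies above the market-clearing price, it is binding.
At p = 55: qd = 491 - 8·55 = 51 and qs = 8·55 - 197 = 243.
Surplus = qs - qd = 243 - 51 = 192.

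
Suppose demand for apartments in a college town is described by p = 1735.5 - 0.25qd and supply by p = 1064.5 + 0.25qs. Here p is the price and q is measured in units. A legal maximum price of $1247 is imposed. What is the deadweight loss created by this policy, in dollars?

93636

Rearranging demand gives qd = 6942 - 4p; rearranging supply gives qs = 4p - 4258. Setting quantity demanded equal to quantity supplied, 6942 - 4p = 4p - 4258, gives p* = 1400 and q* = 1342.
The ceiling of 1247 is below the equilibrium price 1400, so it binds.
At p = 1247: qd = 6942 - 4·1247 = 1954 and qs = 4·1247 - 4258 = 730.
Quantity traded falls to 730. At q = 730 the demand price is (6942 - 730)/4 = 1553 and the supply price is (4258 + 730)/4 = 1247.
Deadweight loss = ½ · (1553 - 1247) · (1342 - 730) = ½ · 306 · 612 = 93636.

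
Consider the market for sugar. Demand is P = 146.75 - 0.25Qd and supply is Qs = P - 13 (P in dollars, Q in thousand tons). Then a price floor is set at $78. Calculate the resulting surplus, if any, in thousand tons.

Rearranging demand gives Qd = 587 - 4P. Equilibrium: 587 - 4P = P - 13, so 600 = 5P and P* = 120, Q* = 107.
Since 78 is below P* = 120, the floor does not bind and the free-market outcome prevails.
Since the control does not bind, there is no surplus.

0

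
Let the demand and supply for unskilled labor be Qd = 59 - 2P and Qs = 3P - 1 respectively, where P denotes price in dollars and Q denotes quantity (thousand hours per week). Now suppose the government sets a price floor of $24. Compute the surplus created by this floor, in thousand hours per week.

60

Without the control the market clears where 59 - 2P = 3P - 1, i.e. P* = 12 and Q* = 35.
The floor of 24 is above the equilibrium price 12, so it binds.
At P = 24: Qd = 59 - 2·24 = 11 and Qs = 3·24 - 1 = 71.
Surplus = Qs - Qd = 71 - 11 = 60.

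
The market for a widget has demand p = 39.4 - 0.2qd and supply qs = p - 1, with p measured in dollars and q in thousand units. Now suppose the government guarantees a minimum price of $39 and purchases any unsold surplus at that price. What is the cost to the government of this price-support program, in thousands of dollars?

Rearranging demand gives qd = 197 - 5p. Without the control the market clears where 197 - 5p = p - 1, i.e. p* = 33 and q* = 32.
The floor of 39 is above the equilibrium price 33, so it binds.
At p = 39: qd = 197 - 5·39 = 2 and qs = 39 - 1 = 38.
Surplus = qs - qd = 36.
Government expenditure = surplus × support price = 36 × 39 = 1404.

1404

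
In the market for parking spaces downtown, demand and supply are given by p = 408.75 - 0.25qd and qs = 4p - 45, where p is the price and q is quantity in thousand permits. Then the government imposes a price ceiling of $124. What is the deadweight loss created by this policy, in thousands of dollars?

Rearranging demand gives qd = 1635 - 4p. Setting quantity demanded equal to quantity supplied, 1635 - 4p = 4p - 45, gives p* = 210 and q* = 795.
The ceiling of 124 is below the equilibrium price 210, so it binds.
At p = 124: qd = 1635 - 4·124 = 1139 and qs = 4·124 - 45 = 451.
Quantity traded falls to 451. At q = 451 the demand price is (1635 - 451)/4 = 296 and the supply price is (45 + 451)/4 = 124.
Deadweight loss = ½ · (296 - 124) · (795 - 451) = ½ · 172 · 344 = 29584.

29584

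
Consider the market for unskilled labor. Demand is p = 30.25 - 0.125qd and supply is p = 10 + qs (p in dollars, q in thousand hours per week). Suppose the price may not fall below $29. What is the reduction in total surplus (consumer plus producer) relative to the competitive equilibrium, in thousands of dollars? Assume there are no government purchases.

36

Rearranging demand gives qd = 242 - 8p; rearranging supply gives qs = p - 10. Equilibrium: 242 - 8p = p - 10, so 252 = 9p and p* = 28, q* = 18.
The floor of 29 is above the equilibrium price 28, so it binds.
At p = 29: qd = 242 - 8·29 = 10 and qs = 29 - 10 = 19.
Quantity traded falls to 10. At q = 10 the demand price is (242 - 10)/8 = 29 and the supply price is 10 + 10 = 20.
Deadweight loss = ½ · (29 - 20) · (18 - 10) = ½ · 9 · 8 = 36.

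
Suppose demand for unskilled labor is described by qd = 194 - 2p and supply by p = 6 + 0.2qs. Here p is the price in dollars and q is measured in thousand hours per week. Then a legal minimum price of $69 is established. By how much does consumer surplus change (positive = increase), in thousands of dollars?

Rearranging supply gives qs = 5p - 30. Setting quantity demanded equal to quantity supplied, 194 - 2p = 5p - 30, gives p* = 32 and q* = 130.
Since 69 > 32, the floor is binding.
At p = 69: qd = 194 - 2·69 = 56 and qs = 5·69 - 30 = 315.
Consumer surplus without the control is ½ · (97 - 32) · 130 = 4225.
With the floor, consumers buy 56 units at 69, so CS = ½ · (97 - 69) · 56 = 784.
Change in consumer surplus = 784 - 4225 = -3441.

-3441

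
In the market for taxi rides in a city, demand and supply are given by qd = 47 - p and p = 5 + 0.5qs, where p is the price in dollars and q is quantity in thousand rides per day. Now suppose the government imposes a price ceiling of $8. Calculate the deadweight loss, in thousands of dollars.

Rearranging supply gives qs = 2p - 10. Equilibrium: 47 - p = 2p - 10, so 57 = 3p and p* = 19, q* = 28.
The ceiling of 8 is below the equilibrium price 19, so it binds.
At p = 8: qd = 47 - 8 = 39 and qs = 2·8 - 10 = 6.
Quantity traded falls to 6. At q = 6 the demand price is 47 - 6 = 41 and the supply price is (10 + 6)/2 = 8.
Deadweight loss = ½ · (41 - 8) · (28 - 6) = ½ · 33 · 22 = 363.

363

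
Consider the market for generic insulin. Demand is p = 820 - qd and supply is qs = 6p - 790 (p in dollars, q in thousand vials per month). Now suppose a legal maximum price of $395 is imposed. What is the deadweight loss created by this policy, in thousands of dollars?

Rearranging demand gives qd = 820 - p. Without the control the market clears where 820 - p = 6p - 790, i.e. p* = 230 and q* = 590.
Since 395 is above p* = 230, the ceiling does not bind and the free-market outcome prevails.
Since the control does not bind, no trades are prevented and deadweight loss is zero.

0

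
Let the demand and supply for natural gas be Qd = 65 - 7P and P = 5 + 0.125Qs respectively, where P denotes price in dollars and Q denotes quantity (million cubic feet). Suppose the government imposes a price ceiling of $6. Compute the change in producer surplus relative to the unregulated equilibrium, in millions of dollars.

Rearranging supply gives Qs = 8P - 40. Setting quantity demanded equal to quantity supplied, 65 - 7P = 8P - 40, gives P* = 7 and Q* = 16.
Because the ceiling (6) lies below the market-clearing price, it is binding.
At P = 6: Qd = 65 - 7·6 = 23 and Qs = 8·6 - 40 = 8.
Producer surplus without the control is ½ · (7 - 5) · 16 = 16.
With the ceiling, producers sell 8 units at 6, so PS = ½ · (6 - 5) · 8 = 4.
Change in producer surplus = 4 - 16 = -12.

-12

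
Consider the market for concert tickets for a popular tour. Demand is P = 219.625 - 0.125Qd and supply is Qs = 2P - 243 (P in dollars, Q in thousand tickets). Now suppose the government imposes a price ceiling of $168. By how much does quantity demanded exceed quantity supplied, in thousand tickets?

320

Rearranging demand gives Qd = 1757 - 8P. Equilibrium: 1757 - 8P = 2P - 243, so 2000 = 10P and P* = 200, Q* = 157.
Because the ceiling (168) lies below the market-clearing price, it is binding.
At P = 168: Qd = 1757 - 8·168 = 413 and Qs = 2·168 - 243 = 93.
Shortage = Qd - Qs = 413 - 93 = 320.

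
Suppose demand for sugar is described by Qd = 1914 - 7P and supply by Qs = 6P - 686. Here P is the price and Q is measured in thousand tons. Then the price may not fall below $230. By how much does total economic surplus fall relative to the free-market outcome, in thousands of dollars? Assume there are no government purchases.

In a free market, 1914 - 7P = 6P - 686 gives the equilibrium P* = 200, Q* = 514.
Because the floor (230) lies above the market-clearing price, it is binding.
At P = 230: Qd = 1914 - 7·230 = 304 and Qs = 6·230 - 686 = 694.
Quantity traded falls to 304. At Q = 304 the demand price is (1914 - 304)/7 = 230 and the supply price is (686 + 304)/6 = 165.
Deadweight loss = ½ · (230 - 165) · (514 - 304) = ½ · 65 · 210 = 6825.

6825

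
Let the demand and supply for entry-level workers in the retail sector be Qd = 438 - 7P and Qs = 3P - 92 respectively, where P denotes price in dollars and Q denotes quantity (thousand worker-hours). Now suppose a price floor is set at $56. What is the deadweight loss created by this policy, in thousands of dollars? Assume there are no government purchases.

105

Without the control the market clears where 438 - 7P = 3P - 92, i.e. P* = 53 and Q* = 67.
Because the floor (56) lies above the market-clearing price, it is binding.
At P = 56: Qd = 438 - 7·56 = 46 and Qs = 3·56 - 92 = 76.
Quantity traded falls to 46. At Q = 46 the demand price is (438 - 46)/7 = 56 and the supply price is (92 + 46)/3 = 46.
Deadweight loss = ½ · (56 - 46) · (67 - 46) = ½ · 10 · 21 = 105.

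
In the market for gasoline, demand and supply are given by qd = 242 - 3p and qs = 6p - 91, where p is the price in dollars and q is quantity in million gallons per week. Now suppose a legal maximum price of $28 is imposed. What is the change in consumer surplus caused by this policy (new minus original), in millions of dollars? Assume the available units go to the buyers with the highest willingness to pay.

In a free market, 242 - 3p = 6p - 91 gives the equilibrium p* = 37, q* = 131.
Because the ceiling (28) lies below the market-clearing price, it is binding.
At p = 28: qd = 242 - 3·28 = 158 and qs = 6·28 - 91 = 77.
Consumer surplus without the control is ½ · (242/3 - 37) · 131 = 17161/6.
With the ceiling, 77 units are sold at 28 (assume they go to the highest-value buyers). The demand price at q = 77 is 55, so CS = ½ · [(242/3 - 28) + (55 - 28)] · 77 = 18403/6.
Change in consumer surplus = 18403/6 - 17161/6 = 207.

207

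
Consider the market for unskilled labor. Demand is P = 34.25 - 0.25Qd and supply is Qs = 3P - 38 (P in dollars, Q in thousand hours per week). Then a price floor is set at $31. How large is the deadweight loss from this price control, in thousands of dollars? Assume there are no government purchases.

Rearranging demand gives Qd = 137 - 4P. In a free market, 137 - 4P = 3P - 38 gives the equilibrium P* = 25, Q* = 37.
Because the floor (31) lies above the market-clearing price, it is binding.
At P = 31: Qd = 137 - 4·31 = 13 and Qs = 3·31 - 38 = 55.
Quantity traded falls to 13. At Q = 13 the demand price is (137 - 13)/4 = 31 and the supply price is (38 + 13)/3 = 17.
Deadweight loss = ½ · (31 - 17) · (37 - 13) = ½ · 14 · 24 = 168.

168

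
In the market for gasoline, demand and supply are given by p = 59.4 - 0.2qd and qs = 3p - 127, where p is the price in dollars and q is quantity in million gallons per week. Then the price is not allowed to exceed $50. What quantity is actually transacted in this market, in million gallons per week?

Rearranging demand gives qd = 297 - 5p. In a free market, 297 - 5p = 3p - 127 gives the equilibrium p* = 53, q* = 32.
The ceiling of 50 is below the equilibrium price 53, so it binds.
At p = 50: qd = 297 - 5·50 = 47 and qs = 3·50 - 127 = 23.
The quantity actually transacted is the short side, supply: 23.

23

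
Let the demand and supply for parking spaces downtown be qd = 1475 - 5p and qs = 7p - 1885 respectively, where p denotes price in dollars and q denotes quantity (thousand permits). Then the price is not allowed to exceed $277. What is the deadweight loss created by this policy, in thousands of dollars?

75.6

Setting quantity demanded equal to quantity supplied, 1475 - 5p = 7p - 1885, gives p* = 280 and q* = 75.
Because the ceiling (277) lies below the market-clearing price, it is binding.
At p = 277: qd = 1475 - 5·277 = 90 and qs = 7·277 - 1885 = 54.
Quantity traded falls to 54. At q = 54 the demand price is (1475 - 54)/5 = 284.2 and the supply price is (1885 + 54)/7 = 277.
Deadweight loss = ½ · (284.2 - 277) · (75 - 54) = ½ · 7.2 · 21 = 75.6.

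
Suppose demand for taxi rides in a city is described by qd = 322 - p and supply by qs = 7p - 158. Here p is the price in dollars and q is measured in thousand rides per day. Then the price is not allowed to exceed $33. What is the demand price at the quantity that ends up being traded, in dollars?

Setting quantity demanded equal to quantity supplied, 322 - p = 7p - 158, gives p* = 60 and q* = 262.
The ceiling of 33 is below the equilibrium price 60, so it binds.
At p = 33: qd = 322 - 33 = 289 and qs = 7·33 - 158 = 73.
Only 73 units reach the market. On the demand curve, the marginal buyer's willingness to pay at q = 73 is (322 - 73) = 249.

249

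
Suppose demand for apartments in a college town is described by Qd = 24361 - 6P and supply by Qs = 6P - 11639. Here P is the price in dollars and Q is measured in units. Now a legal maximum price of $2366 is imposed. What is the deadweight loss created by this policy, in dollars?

2411736

In a free market, 24361 - 6P = 6P - 11639 gives the equilibrium P* = 3000, Q* = 6361.
The ceiling of 2366 is below the equilibrium price 3000, so it binds.
At P = 2366: Qd = 24361 - 6·2366 = 10165 and Qs = 6·2366 - 11639 = 2557.
Quantity traded falls to 2557. At Q = 2557 the demand price is (24361 - 2557)/6 = 3634 and the supply price is (11639 + 2557)/6 = 2366.
Deadweight loss = ½ · (3634 - 2366) · (6361 - 2557) = ½ · 1268 · 3804 = 2411736.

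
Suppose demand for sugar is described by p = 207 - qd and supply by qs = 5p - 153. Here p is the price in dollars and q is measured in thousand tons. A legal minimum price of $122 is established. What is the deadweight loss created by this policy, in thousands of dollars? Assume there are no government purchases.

2306.4

Rearranging demand gives qd = 207 - p. In a free market, 207 - p = 5p - 153 gives the equilibrium p* = 60, q* = 147.
Because the floor (122) lies above the market-clearing price, it is binding.
At p = 122: qd = 207 - 122 = 85 and qs = 5·122 - 153 = 457.
Quantity traded falls to 85. At q = 85 the demand price is 207 - 85 = 122 and the supply price is (153 + 85)/5 = 47.6.
Deadweight loss = ½ · (122 - 47.6) · (147 - 85) = ½ · 74.4 · 62 = 2306.4.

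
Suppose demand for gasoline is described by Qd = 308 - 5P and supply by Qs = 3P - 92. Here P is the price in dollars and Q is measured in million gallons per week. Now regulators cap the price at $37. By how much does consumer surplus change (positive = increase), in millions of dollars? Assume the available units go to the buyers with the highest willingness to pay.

Setting quantity demanded equal to quantity supplied, 308 - 5P = 3P - 92, gives P* = 50 and Q* = 58.
Because the ceiling (37) lies below the market-clearing price, it is binding.
At P = 37: Qd = 308 - 5·37 = 123 and Qs = 3·37 - 92 = 19.
Consumer surplus without the control is ½ · (61.6 - 50) · 58 = 336.4.
With the ceiling, 19 units are sold at 37 (assume they go to the highest-value buyers). The demand price at Q = 19 is 57.8, so CS = ½ · [(61.6 - 37) + (57.8 - 37)] · 19 = 431.3.
Change in consumer surplus = 431.3 - 336.4 = 94.9.

94.9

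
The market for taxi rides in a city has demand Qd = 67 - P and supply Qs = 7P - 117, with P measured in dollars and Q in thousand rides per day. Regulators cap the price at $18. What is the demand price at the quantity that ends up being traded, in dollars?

Without the control the market clears where 67 - P = 7P - 117, i.e. P* = 23 and Q* = 44.
Because the ceiling (18) lies below the market-clearing price, it is binding.
At P = 18: Qd = 67 - 18 = 49 and Qs = 7·18 - 117 = 9.
Only 9 units reach the market. On the demand curve, the marginal buyer's willingness to pay at Q = 9 is (67 - 9) = 58.

58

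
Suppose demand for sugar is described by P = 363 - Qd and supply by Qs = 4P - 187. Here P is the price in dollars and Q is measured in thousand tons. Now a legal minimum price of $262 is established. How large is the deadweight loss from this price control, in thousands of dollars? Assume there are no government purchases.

Rearranging demand gives Qd = 363 - P. In a free market, 363 - P = 4P - 187 gives the equilibrium P* = 110, Q* = 253.
Because the floor (262) lies above the market-clearing price, it is binding.
At P = 262: Qd = 363 - 262 = 101 and Qs = 4·262 - 187 = 861.
Quantity traded falls to 101. At Q = 101 the demand price is 363 - 101 = 262 and the supply price is (187 + 101)/4 = 72.
Deadweight loss = ½ · (262 - 72) · (253 - 101) = ½ · 190 · 152 = 14440.

14440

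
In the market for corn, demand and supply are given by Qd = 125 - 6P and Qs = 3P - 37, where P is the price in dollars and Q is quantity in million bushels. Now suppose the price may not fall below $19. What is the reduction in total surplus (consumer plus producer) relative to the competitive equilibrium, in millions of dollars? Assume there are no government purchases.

Setting quantity demanded equal to quantity supplied, 125 - 6P = 3P - 37, gives P* = 18 and Q* = 17.
Since 19 > 18, the floor is binding.
At P = 19: Qd = 125 - 6·19 = 11 and Qs = 3·19 - 37 = 20.
Quantity traded falls to 11. At Q = 11 the demand price is (125 - 11)/6 = 19 and the supply price is (37 + 11)/3 = 16.
Deadweight loss = ½ · (19 - 16) · (17 - 11) = ½ · 3 · 6 = 9.

9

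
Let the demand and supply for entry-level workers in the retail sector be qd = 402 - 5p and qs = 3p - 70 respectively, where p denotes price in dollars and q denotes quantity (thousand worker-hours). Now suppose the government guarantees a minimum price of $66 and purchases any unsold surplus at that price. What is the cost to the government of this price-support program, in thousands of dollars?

3696

Without the control the market clears where 402 - 5p = 3p - 70, i.e. p* = 59 and q* = 107.
Because the floor (66) lies above the market-clearing price, it is binding.
At p = 66: qd = 402 - 5·66 = 72 and qs = 3·66 - 70 = 128.
Surplus = qs - qd = 56.
Government expenditure = surplus × support price = 56 × 66 = 3696.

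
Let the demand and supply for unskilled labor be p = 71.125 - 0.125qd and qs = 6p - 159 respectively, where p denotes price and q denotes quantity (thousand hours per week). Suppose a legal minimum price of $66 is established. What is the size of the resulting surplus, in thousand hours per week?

Rearranging demand gives qd = 569 - 8p. Setting quantity demanded equal to quantity supplied, 569 - 8p = 6p - 159, gives p* = 52 and q* = 153.
Since 66 > 52, the floor is binding.
At p = 66: qd = 569 - 8·66 = 41 and qs = 6·66 - 159 = 237.
Surplus = qs - qd = 237 - 41 = 196.

196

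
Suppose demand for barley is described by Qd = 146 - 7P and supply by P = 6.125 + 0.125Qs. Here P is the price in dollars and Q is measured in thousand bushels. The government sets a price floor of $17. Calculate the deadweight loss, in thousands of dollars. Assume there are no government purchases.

105

Rearranging supply gives Qs = 8P - 49. Equilibrium: 146 - 7P = 8P - 49, so 195 = 15P and P* = 13, Q* = 55.
Since 17 > 13, the floor is binding.
At P = 17: Qd = 146 - 7·17 = 27 and Qs = 8·17 - 49 = 87.
Quantity traded falls to 27. At Q = 27 the demand price is (146 - 27)/7 = 17 and the supply price is (49 + 27)/8 = 9.5.
Deadweight loss = ½ · (17 - 9.5) · (55 - 27) = ½ · 7.5 · 28 = 105.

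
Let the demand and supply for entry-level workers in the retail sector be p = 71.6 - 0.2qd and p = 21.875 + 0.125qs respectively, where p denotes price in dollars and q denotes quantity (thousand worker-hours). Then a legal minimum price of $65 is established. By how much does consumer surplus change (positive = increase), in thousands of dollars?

-2232

Rearranging demand gives qd = 358 - 5p; rearranging supply gives qs = 8p - 175. In a free market, 358 - 5p = 8p - 175 gives the equilibrium p* = 41, q* = 153.
Because the floor (65) lies above the market-clearing price, it is binding.
At p = 65: qd = 358 - 5·65 = 33 and qs = 8·65 - 175 = 345.
Consumer surplus without the control is ½ · (71.6 - 41) · 153 = 2340.9.
With the floor, consumers buy 33 units at 65, so CS = ½ · (71.6 - 65) · 33 = 108.9.
Change in consumer surplus = 108.9 - 2340.9 = -2232.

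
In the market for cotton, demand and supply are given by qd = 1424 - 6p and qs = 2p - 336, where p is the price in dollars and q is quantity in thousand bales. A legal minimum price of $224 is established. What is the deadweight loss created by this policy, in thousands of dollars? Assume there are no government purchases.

192

Equilibrium: 1424 - 6p = 2p - 336, so 1760 = 8p and p* = 220, q* = 104.
Since 224 > 220, the floor is binding.
At p = 224: qd = 1424 - 6·224 = 80 and qs = 2·224 - 336 = 112.
Quantity traded falls to 80. At q = 80 the demand price is (1424 - 80)/6 = 224 and the supply price is (336 + 80)/2 = 208.
Deadweight loss = ½ · (224 - 208) · (104 - 80) = ½ · 16 · 24 = 192.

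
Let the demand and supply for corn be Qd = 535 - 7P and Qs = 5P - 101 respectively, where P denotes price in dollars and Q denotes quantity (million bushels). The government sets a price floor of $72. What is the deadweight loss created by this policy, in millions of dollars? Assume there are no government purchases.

3032.4

In a free market, 535 - 7P = 5P - 101 gives the equilibrium P* = 53, Q* = 164.
Because the floor (72) lies above the market-clearing price, it is binding.
At P = 72: Qd = 535 - 7·72 = 31 and Qs = 5·72 - 101 = 259.
Quantity traded falls to 31. At Q = 31 the demand price is (535 - 31)/7 = 72 and the supply price is (101 + 31)/5 = 26.4.
Deadweight loss = ½ · (72 - 26.4) · (164 - 31) = ½ · 45.6 · 133 = 3032.4.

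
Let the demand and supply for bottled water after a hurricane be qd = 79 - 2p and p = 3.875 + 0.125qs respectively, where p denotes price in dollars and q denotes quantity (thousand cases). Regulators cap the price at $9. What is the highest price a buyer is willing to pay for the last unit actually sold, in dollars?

Rearranging supply gives qs = 8p - 31. Setting quantity demanded equal to quantity supplied, 79 - 2p = 8p - 31, gives p* = 11 and q* = 57.
Since 9 < 11, the ceiling is binding.
At p = 9: qd = 79 - 2·9 = 61 and qs = 8·9 - 31 = 41.
Only 41 units reach the market. On the demand curve, the marginal buyer's willingness to pay at q = 41 is (79 - 41)/2 = 19.

19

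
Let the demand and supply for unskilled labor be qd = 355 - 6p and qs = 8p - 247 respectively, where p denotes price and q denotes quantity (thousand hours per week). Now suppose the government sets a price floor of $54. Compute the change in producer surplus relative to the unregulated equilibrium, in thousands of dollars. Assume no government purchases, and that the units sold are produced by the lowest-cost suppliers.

In a free market, 355 - 6p = 8p - 247 gives the equilibrium p* = 43, q* = 97.
The floor of 54 is above the equilibrium price 43, so it binds.
At p = 54: qd = 355 - 6·54 = 31 and qs = 8·54 - 247 = 185.
Producer surplus without the control is ½ · (43 - 30.875) · 97 = 588.0625.
With the floor, 31 units are sold at 54. The supply price at q = 31 is 34.75, so PS = ½ · [(54 - 30.875) + (54 - 34.75)] · 31 = 656.8125.
Change in producer surplus = 656.8125 - 588.0625 = 68.75.

68.75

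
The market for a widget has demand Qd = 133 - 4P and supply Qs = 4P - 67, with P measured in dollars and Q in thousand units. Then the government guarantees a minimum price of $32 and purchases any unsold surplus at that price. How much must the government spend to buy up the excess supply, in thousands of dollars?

In a free market, 133 - 4P = 4P - 67 gives the equilibrium P* = 25, Q* = 33.
Because the floor (32) lies above the market-clearing price, it is binding.
At P = 32: Qd = 133 - 4·32 = 5 and Qs = 4·32 - 67 = 61.
Surplus = Qs - Qd = 56.
Government expenditure = surplus × support price = 56 × 32 = 1792.

1792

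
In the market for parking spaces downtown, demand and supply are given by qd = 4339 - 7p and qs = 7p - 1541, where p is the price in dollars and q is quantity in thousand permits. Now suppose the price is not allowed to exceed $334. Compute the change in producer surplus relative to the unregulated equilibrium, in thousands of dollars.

-94428

Setting quantity demanded equal to quantity supplied, 4339 - 7p = 7p - 1541, gives p* = 420 and q* = 1399.
The ceiling of 334 is below the equilibrium price 420, so it binds.
At p = 334: qd = 4339 - 7·334 = 2001 and qs = 7·334 - 1541 = 797.
Producer surplus without the control is ½ · (420 - 1541/7) · 1399 = 1957201/14.
With the ceiling, producers sell 797 units at 334, so PS = ½ · (334 - 1541/7) · 797 = 635209/14.
Change in producer surplus = 635209/14 - 1957201/14 = -94428.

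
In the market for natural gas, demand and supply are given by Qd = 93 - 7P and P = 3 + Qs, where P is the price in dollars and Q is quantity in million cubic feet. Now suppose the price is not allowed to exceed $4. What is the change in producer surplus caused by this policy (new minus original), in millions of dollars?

Rearranging supply gives Qs = P - 3. Setting quantity demanded equal to quantity supplied, 93 - 7P = P - 3, gives P* = 12 and Q* = 9.
The ceiling of 4 is below the equilibrium price 12, so it binds.
At P = 4: Qd = 93 - 7·4 = 65 and Qs = 4 - 3 = 1.
Producer surplus without the control is ½ · (12 - 3) · 9 = 40.5.
With the ceiling, producers sell 1 units at 4, so PS = ½ · (4 - 3) · 1 = 0.5.
Change in producer surplus = 0.5 - 40.5 = -40.

-40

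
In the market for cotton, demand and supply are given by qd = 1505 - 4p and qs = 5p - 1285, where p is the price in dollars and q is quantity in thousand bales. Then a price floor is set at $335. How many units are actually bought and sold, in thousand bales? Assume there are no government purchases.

165

Setting quantity demanded equal to quantity supplied, 1505 - 4p = 5p - 1285, gives p* = 310 and q* = 265.
Because the floor (335) lies above the market-clearing price, it is binding.
At p = 335: qd = 1505 - 4·335 = 165 and qs = 5·335 - 1285 = 390.
The quantity actually transacted is the short side, demand: 165.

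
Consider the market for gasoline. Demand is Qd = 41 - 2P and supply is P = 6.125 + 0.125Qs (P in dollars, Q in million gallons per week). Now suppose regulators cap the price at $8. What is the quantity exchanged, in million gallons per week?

Rearranging supply gives Qs = 8P - 49. Setting quantity demanded equal to quantity supplied, 41 - 2P = 8P - 49, gives P* = 9 and Q* = 23.
Because the ceiling (8) lies below the market-clearing price, it is binding.
At P = 8: Qd = 41 - 2·8 = 25 and Qs = 8·8 - 49 = 15.
The quantity actually transacted is the short side, supply: 15.

15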